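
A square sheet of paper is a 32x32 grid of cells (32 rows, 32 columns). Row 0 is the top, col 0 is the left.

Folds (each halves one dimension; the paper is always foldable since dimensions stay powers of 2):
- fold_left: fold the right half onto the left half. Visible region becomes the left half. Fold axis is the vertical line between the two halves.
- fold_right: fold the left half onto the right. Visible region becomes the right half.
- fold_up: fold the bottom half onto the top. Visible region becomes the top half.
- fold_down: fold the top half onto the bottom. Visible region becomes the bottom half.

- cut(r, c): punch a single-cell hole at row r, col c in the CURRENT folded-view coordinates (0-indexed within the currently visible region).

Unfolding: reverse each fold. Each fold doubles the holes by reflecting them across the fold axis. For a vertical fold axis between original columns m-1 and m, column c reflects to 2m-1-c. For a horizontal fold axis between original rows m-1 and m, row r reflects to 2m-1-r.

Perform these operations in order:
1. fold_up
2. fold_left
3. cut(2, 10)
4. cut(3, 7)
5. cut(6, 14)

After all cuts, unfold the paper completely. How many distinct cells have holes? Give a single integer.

Op 1 fold_up: fold axis h@16; visible region now rows[0,16) x cols[0,32) = 16x32
Op 2 fold_left: fold axis v@16; visible region now rows[0,16) x cols[0,16) = 16x16
Op 3 cut(2, 10): punch at orig (2,10); cuts so far [(2, 10)]; region rows[0,16) x cols[0,16) = 16x16
Op 4 cut(3, 7): punch at orig (3,7); cuts so far [(2, 10), (3, 7)]; region rows[0,16) x cols[0,16) = 16x16
Op 5 cut(6, 14): punch at orig (6,14); cuts so far [(2, 10), (3, 7), (6, 14)]; region rows[0,16) x cols[0,16) = 16x16
Unfold 1 (reflect across v@16): 6 holes -> [(2, 10), (2, 21), (3, 7), (3, 24), (6, 14), (6, 17)]
Unfold 2 (reflect across h@16): 12 holes -> [(2, 10), (2, 21), (3, 7), (3, 24), (6, 14), (6, 17), (25, 14), (25, 17), (28, 7), (28, 24), (29, 10), (29, 21)]

Answer: 12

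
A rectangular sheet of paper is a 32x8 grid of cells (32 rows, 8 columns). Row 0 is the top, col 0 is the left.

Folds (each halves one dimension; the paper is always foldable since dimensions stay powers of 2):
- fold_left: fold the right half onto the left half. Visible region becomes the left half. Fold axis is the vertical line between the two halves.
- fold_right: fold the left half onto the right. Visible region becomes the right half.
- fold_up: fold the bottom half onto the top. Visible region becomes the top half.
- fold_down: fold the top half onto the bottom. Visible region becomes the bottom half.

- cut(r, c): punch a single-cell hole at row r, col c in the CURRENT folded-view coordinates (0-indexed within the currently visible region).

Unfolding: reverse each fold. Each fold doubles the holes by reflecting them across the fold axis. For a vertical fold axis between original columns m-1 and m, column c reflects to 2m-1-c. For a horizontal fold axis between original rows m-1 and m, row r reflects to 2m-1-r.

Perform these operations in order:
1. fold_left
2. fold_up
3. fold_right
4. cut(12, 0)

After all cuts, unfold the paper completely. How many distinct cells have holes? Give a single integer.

Op 1 fold_left: fold axis v@4; visible region now rows[0,32) x cols[0,4) = 32x4
Op 2 fold_up: fold axis h@16; visible region now rows[0,16) x cols[0,4) = 16x4
Op 3 fold_right: fold axis v@2; visible region now rows[0,16) x cols[2,4) = 16x2
Op 4 cut(12, 0): punch at orig (12,2); cuts so far [(12, 2)]; region rows[0,16) x cols[2,4) = 16x2
Unfold 1 (reflect across v@2): 2 holes -> [(12, 1), (12, 2)]
Unfold 2 (reflect across h@16): 4 holes -> [(12, 1), (12, 2), (19, 1), (19, 2)]
Unfold 3 (reflect across v@4): 8 holes -> [(12, 1), (12, 2), (12, 5), (12, 6), (19, 1), (19, 2), (19, 5), (19, 6)]

Answer: 8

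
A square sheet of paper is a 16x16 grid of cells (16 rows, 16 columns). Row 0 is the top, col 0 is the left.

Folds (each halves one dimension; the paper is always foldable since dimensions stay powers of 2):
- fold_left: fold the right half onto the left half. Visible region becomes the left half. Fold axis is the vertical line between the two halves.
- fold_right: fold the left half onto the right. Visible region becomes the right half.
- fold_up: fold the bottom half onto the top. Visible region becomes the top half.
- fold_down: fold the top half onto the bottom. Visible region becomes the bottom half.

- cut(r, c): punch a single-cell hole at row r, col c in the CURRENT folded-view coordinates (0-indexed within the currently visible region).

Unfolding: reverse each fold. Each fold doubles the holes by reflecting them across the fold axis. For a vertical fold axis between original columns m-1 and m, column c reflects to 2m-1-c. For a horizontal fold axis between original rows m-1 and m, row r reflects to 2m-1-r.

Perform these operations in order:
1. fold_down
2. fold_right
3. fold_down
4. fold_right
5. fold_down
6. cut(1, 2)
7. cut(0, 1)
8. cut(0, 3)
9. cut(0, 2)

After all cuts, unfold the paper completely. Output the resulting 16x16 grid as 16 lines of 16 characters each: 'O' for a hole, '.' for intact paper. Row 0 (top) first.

Answer: .O....O..O....O.
OOO..OOOOOO..OOO
OOO..OOOOOO..OOO
.O....O..O....O.
.O....O..O....O.
OOO..OOOOOO..OOO
OOO..OOOOOO..OOO
.O....O..O....O.
.O....O..O....O.
OOO..OOOOOO..OOO
OOO..OOOOOO..OOO
.O....O..O....O.
.O....O..O....O.
OOO..OOOOOO..OOO
OOO..OOOOOO..OOO
.O....O..O....O.

Derivation:
Op 1 fold_down: fold axis h@8; visible region now rows[8,16) x cols[0,16) = 8x16
Op 2 fold_right: fold axis v@8; visible region now rows[8,16) x cols[8,16) = 8x8
Op 3 fold_down: fold axis h@12; visible region now rows[12,16) x cols[8,16) = 4x8
Op 4 fold_right: fold axis v@12; visible region now rows[12,16) x cols[12,16) = 4x4
Op 5 fold_down: fold axis h@14; visible region now rows[14,16) x cols[12,16) = 2x4
Op 6 cut(1, 2): punch at orig (15,14); cuts so far [(15, 14)]; region rows[14,16) x cols[12,16) = 2x4
Op 7 cut(0, 1): punch at orig (14,13); cuts so far [(14, 13), (15, 14)]; region rows[14,16) x cols[12,16) = 2x4
Op 8 cut(0, 3): punch at orig (14,15); cuts so far [(14, 13), (14, 15), (15, 14)]; region rows[14,16) x cols[12,16) = 2x4
Op 9 cut(0, 2): punch at orig (14,14); cuts so far [(14, 13), (14, 14), (14, 15), (15, 14)]; region rows[14,16) x cols[12,16) = 2x4
Unfold 1 (reflect across h@14): 8 holes -> [(12, 14), (13, 13), (13, 14), (13, 15), (14, 13), (14, 14), (14, 15), (15, 14)]
Unfold 2 (reflect across v@12): 16 holes -> [(12, 9), (12, 14), (13, 8), (13, 9), (13, 10), (13, 13), (13, 14), (13, 15), (14, 8), (14, 9), (14, 10), (14, 13), (14, 14), (14, 15), (15, 9), (15, 14)]
Unfold 3 (reflect across h@12): 32 holes -> [(8, 9), (8, 14), (9, 8), (9, 9), (9, 10), (9, 13), (9, 14), (9, 15), (10, 8), (10, 9), (10, 10), (10, 13), (10, 14), (10, 15), (11, 9), (11, 14), (12, 9), (12, 14), (13, 8), (13, 9), (13, 10), (13, 13), (13, 14), (13, 15), (14, 8), (14, 9), (14, 10), (14, 13), (14, 14), (14, 15), (15, 9), (15, 14)]
Unfold 4 (reflect across v@8): 64 holes -> [(8, 1), (8, 6), (8, 9), (8, 14), (9, 0), (9, 1), (9, 2), (9, 5), (9, 6), (9, 7), (9, 8), (9, 9), (9, 10), (9, 13), (9, 14), (9, 15), (10, 0), (10, 1), (10, 2), (10, 5), (10, 6), (10, 7), (10, 8), (10, 9), (10, 10), (10, 13), (10, 14), (10, 15), (11, 1), (11, 6), (11, 9), (11, 14), (12, 1), (12, 6), (12, 9), (12, 14), (13, 0), (13, 1), (13, 2), (13, 5), (13, 6), (13, 7), (13, 8), (13, 9), (13, 10), (13, 13), (13, 14), (13, 15), (14, 0), (14, 1), (14, 2), (14, 5), (14, 6), (14, 7), (14, 8), (14, 9), (14, 10), (14, 13), (14, 14), (14, 15), (15, 1), (15, 6), (15, 9), (15, 14)]
Unfold 5 (reflect across h@8): 128 holes -> [(0, 1), (0, 6), (0, 9), (0, 14), (1, 0), (1, 1), (1, 2), (1, 5), (1, 6), (1, 7), (1, 8), (1, 9), (1, 10), (1, 13), (1, 14), (1, 15), (2, 0), (2, 1), (2, 2), (2, 5), (2, 6), (2, 7), (2, 8), (2, 9), (2, 10), (2, 13), (2, 14), (2, 15), (3, 1), (3, 6), (3, 9), (3, 14), (4, 1), (4, 6), (4, 9), (4, 14), (5, 0), (5, 1), (5, 2), (5, 5), (5, 6), (5, 7), (5, 8), (5, 9), (5, 10), (5, 13), (5, 14), (5, 15), (6, 0), (6, 1), (6, 2), (6, 5), (6, 6), (6, 7), (6, 8), (6, 9), (6, 10), (6, 13), (6, 14), (6, 15), (7, 1), (7, 6), (7, 9), (7, 14), (8, 1), (8, 6), (8, 9), (8, 14), (9, 0), (9, 1), (9, 2), (9, 5), (9, 6), (9, 7), (9, 8), (9, 9), (9, 10), (9, 13), (9, 14), (9, 15), (10, 0), (10, 1), (10, 2), (10, 5), (10, 6), (10, 7), (10, 8), (10, 9), (10, 10), (10, 13), (10, 14), (10, 15), (11, 1), (11, 6), (11, 9), (11, 14), (12, 1), (12, 6), (12, 9), (12, 14), (13, 0), (13, 1), (13, 2), (13, 5), (13, 6), (13, 7), (13, 8), (13, 9), (13, 10), (13, 13), (13, 14), (13, 15), (14, 0), (14, 1), (14, 2), (14, 5), (14, 6), (14, 7), (14, 8), (14, 9), (14, 10), (14, 13), (14, 14), (14, 15), (15, 1), (15, 6), (15, 9), (15, 14)]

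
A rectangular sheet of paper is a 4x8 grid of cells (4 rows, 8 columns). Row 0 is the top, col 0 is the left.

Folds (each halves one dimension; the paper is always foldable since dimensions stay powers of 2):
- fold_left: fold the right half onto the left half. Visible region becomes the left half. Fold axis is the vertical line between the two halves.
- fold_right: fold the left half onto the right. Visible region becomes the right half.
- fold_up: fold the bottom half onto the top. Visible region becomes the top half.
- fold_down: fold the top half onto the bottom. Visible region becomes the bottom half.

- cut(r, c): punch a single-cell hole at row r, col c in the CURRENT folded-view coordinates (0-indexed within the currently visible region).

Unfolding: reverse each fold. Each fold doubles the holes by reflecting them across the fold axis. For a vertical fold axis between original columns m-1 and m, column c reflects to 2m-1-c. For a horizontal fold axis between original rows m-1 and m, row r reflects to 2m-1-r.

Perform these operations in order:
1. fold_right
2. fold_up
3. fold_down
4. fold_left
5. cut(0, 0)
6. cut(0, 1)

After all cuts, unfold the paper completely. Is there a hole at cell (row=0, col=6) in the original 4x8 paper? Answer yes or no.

Op 1 fold_right: fold axis v@4; visible region now rows[0,4) x cols[4,8) = 4x4
Op 2 fold_up: fold axis h@2; visible region now rows[0,2) x cols[4,8) = 2x4
Op 3 fold_down: fold axis h@1; visible region now rows[1,2) x cols[4,8) = 1x4
Op 4 fold_left: fold axis v@6; visible region now rows[1,2) x cols[4,6) = 1x2
Op 5 cut(0, 0): punch at orig (1,4); cuts so far [(1, 4)]; region rows[1,2) x cols[4,6) = 1x2
Op 6 cut(0, 1): punch at orig (1,5); cuts so far [(1, 4), (1, 5)]; region rows[1,2) x cols[4,6) = 1x2
Unfold 1 (reflect across v@6): 4 holes -> [(1, 4), (1, 5), (1, 6), (1, 7)]
Unfold 2 (reflect across h@1): 8 holes -> [(0, 4), (0, 5), (0, 6), (0, 7), (1, 4), (1, 5), (1, 6), (1, 7)]
Unfold 3 (reflect across h@2): 16 holes -> [(0, 4), (0, 5), (0, 6), (0, 7), (1, 4), (1, 5), (1, 6), (1, 7), (2, 4), (2, 5), (2, 6), (2, 7), (3, 4), (3, 5), (3, 6), (3, 7)]
Unfold 4 (reflect across v@4): 32 holes -> [(0, 0), (0, 1), (0, 2), (0, 3), (0, 4), (0, 5), (0, 6), (0, 7), (1, 0), (1, 1), (1, 2), (1, 3), (1, 4), (1, 5), (1, 6), (1, 7), (2, 0), (2, 1), (2, 2), (2, 3), (2, 4), (2, 5), (2, 6), (2, 7), (3, 0), (3, 1), (3, 2), (3, 3), (3, 4), (3, 5), (3, 6), (3, 7)]
Holes: [(0, 0), (0, 1), (0, 2), (0, 3), (0, 4), (0, 5), (0, 6), (0, 7), (1, 0), (1, 1), (1, 2), (1, 3), (1, 4), (1, 5), (1, 6), (1, 7), (2, 0), (2, 1), (2, 2), (2, 3), (2, 4), (2, 5), (2, 6), (2, 7), (3, 0), (3, 1), (3, 2), (3, 3), (3, 4), (3, 5), (3, 6), (3, 7)]

Answer: yes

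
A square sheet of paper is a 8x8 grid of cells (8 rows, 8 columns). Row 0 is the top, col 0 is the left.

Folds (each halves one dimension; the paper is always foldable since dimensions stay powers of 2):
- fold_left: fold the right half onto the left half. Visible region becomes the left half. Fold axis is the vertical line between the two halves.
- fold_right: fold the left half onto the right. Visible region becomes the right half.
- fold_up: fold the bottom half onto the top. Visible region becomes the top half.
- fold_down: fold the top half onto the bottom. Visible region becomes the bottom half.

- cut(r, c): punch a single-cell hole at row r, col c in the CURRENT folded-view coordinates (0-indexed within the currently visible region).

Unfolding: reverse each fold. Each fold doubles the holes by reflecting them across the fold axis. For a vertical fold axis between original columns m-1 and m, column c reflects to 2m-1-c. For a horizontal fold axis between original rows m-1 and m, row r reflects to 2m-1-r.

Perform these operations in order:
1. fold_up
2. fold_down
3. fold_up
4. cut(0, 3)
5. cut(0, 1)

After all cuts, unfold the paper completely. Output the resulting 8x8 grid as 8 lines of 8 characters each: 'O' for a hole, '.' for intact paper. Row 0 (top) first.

Answer: .O.O....
.O.O....
.O.O....
.O.O....
.O.O....
.O.O....
.O.O....
.O.O....

Derivation:
Op 1 fold_up: fold axis h@4; visible region now rows[0,4) x cols[0,8) = 4x8
Op 2 fold_down: fold axis h@2; visible region now rows[2,4) x cols[0,8) = 2x8
Op 3 fold_up: fold axis h@3; visible region now rows[2,3) x cols[0,8) = 1x8
Op 4 cut(0, 3): punch at orig (2,3); cuts so far [(2, 3)]; region rows[2,3) x cols[0,8) = 1x8
Op 5 cut(0, 1): punch at orig (2,1); cuts so far [(2, 1), (2, 3)]; region rows[2,3) x cols[0,8) = 1x8
Unfold 1 (reflect across h@3): 4 holes -> [(2, 1), (2, 3), (3, 1), (3, 3)]
Unfold 2 (reflect across h@2): 8 holes -> [(0, 1), (0, 3), (1, 1), (1, 3), (2, 1), (2, 3), (3, 1), (3, 3)]
Unfold 3 (reflect across h@4): 16 holes -> [(0, 1), (0, 3), (1, 1), (1, 3), (2, 1), (2, 3), (3, 1), (3, 3), (4, 1), (4, 3), (5, 1), (5, 3), (6, 1), (6, 3), (7, 1), (7, 3)]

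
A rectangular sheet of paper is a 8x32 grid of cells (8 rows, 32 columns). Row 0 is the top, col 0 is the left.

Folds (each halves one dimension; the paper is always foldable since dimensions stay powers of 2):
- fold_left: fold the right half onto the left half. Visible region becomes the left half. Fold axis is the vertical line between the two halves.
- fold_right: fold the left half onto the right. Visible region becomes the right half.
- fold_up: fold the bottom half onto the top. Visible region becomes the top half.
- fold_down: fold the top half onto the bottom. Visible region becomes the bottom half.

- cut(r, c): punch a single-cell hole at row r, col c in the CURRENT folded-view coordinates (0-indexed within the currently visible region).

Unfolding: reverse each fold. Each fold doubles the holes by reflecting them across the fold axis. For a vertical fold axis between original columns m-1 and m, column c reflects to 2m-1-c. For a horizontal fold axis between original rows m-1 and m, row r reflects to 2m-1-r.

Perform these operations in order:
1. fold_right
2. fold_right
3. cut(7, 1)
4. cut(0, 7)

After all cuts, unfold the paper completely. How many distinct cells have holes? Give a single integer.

Answer: 8

Derivation:
Op 1 fold_right: fold axis v@16; visible region now rows[0,8) x cols[16,32) = 8x16
Op 2 fold_right: fold axis v@24; visible region now rows[0,8) x cols[24,32) = 8x8
Op 3 cut(7, 1): punch at orig (7,25); cuts so far [(7, 25)]; region rows[0,8) x cols[24,32) = 8x8
Op 4 cut(0, 7): punch at orig (0,31); cuts so far [(0, 31), (7, 25)]; region rows[0,8) x cols[24,32) = 8x8
Unfold 1 (reflect across v@24): 4 holes -> [(0, 16), (0, 31), (7, 22), (7, 25)]
Unfold 2 (reflect across v@16): 8 holes -> [(0, 0), (0, 15), (0, 16), (0, 31), (7, 6), (7, 9), (7, 22), (7, 25)]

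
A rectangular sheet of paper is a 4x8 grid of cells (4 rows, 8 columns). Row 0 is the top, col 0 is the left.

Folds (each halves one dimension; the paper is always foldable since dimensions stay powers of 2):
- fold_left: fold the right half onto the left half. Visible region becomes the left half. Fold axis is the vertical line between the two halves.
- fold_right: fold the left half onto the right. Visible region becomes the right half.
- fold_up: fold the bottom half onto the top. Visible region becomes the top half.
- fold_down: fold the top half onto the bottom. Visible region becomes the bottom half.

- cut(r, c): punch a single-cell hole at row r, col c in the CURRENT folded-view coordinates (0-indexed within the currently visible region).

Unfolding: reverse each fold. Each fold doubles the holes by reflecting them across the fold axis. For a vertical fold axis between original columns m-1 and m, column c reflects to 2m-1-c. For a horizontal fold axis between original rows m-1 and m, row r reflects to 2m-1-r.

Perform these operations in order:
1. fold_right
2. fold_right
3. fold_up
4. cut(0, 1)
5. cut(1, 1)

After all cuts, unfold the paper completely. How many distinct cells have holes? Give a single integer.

Answer: 16

Derivation:
Op 1 fold_right: fold axis v@4; visible region now rows[0,4) x cols[4,8) = 4x4
Op 2 fold_right: fold axis v@6; visible region now rows[0,4) x cols[6,8) = 4x2
Op 3 fold_up: fold axis h@2; visible region now rows[0,2) x cols[6,8) = 2x2
Op 4 cut(0, 1): punch at orig (0,7); cuts so far [(0, 7)]; region rows[0,2) x cols[6,8) = 2x2
Op 5 cut(1, 1): punch at orig (1,7); cuts so far [(0, 7), (1, 7)]; region rows[0,2) x cols[6,8) = 2x2
Unfold 1 (reflect across h@2): 4 holes -> [(0, 7), (1, 7), (2, 7), (3, 7)]
Unfold 2 (reflect across v@6): 8 holes -> [(0, 4), (0, 7), (1, 4), (1, 7), (2, 4), (2, 7), (3, 4), (3, 7)]
Unfold 3 (reflect across v@4): 16 holes -> [(0, 0), (0, 3), (0, 4), (0, 7), (1, 0), (1, 3), (1, 4), (1, 7), (2, 0), (2, 3), (2, 4), (2, 7), (3, 0), (3, 3), (3, 4), (3, 7)]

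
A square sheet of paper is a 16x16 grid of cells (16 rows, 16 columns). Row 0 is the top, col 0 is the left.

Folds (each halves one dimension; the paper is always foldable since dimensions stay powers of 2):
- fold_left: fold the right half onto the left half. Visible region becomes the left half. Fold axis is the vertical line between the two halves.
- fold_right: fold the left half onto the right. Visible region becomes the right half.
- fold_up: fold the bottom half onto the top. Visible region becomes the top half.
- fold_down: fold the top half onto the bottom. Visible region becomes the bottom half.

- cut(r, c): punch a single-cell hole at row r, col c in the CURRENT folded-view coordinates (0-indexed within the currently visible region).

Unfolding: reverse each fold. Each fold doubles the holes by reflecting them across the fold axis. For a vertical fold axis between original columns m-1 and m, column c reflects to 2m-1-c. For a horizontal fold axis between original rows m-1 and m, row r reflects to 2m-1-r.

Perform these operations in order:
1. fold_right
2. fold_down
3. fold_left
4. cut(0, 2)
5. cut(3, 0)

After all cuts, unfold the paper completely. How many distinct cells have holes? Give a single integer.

Answer: 16

Derivation:
Op 1 fold_right: fold axis v@8; visible region now rows[0,16) x cols[8,16) = 16x8
Op 2 fold_down: fold axis h@8; visible region now rows[8,16) x cols[8,16) = 8x8
Op 3 fold_left: fold axis v@12; visible region now rows[8,16) x cols[8,12) = 8x4
Op 4 cut(0, 2): punch at orig (8,10); cuts so far [(8, 10)]; region rows[8,16) x cols[8,12) = 8x4
Op 5 cut(3, 0): punch at orig (11,8); cuts so far [(8, 10), (11, 8)]; region rows[8,16) x cols[8,12) = 8x4
Unfold 1 (reflect across v@12): 4 holes -> [(8, 10), (8, 13), (11, 8), (11, 15)]
Unfold 2 (reflect across h@8): 8 holes -> [(4, 8), (4, 15), (7, 10), (7, 13), (8, 10), (8, 13), (11, 8), (11, 15)]
Unfold 3 (reflect across v@8): 16 holes -> [(4, 0), (4, 7), (4, 8), (4, 15), (7, 2), (7, 5), (7, 10), (7, 13), (8, 2), (8, 5), (8, 10), (8, 13), (11, 0), (11, 7), (11, 8), (11, 15)]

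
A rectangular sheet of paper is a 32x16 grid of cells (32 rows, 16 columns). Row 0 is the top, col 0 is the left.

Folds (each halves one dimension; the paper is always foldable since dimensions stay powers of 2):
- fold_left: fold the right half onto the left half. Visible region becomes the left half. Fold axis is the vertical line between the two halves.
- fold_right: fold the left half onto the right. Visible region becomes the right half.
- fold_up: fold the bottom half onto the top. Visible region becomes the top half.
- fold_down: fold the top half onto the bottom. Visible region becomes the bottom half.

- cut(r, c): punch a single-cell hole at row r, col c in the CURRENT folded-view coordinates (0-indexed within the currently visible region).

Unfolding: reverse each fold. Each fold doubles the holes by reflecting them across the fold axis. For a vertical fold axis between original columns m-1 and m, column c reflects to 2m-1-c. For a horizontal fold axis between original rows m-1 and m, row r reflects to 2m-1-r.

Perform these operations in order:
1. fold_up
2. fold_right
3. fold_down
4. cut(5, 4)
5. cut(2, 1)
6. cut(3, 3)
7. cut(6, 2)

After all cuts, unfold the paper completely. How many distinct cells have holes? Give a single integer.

Answer: 32

Derivation:
Op 1 fold_up: fold axis h@16; visible region now rows[0,16) x cols[0,16) = 16x16
Op 2 fold_right: fold axis v@8; visible region now rows[0,16) x cols[8,16) = 16x8
Op 3 fold_down: fold axis h@8; visible region now rows[8,16) x cols[8,16) = 8x8
Op 4 cut(5, 4): punch at orig (13,12); cuts so far [(13, 12)]; region rows[8,16) x cols[8,16) = 8x8
Op 5 cut(2, 1): punch at orig (10,9); cuts so far [(10, 9), (13, 12)]; region rows[8,16) x cols[8,16) = 8x8
Op 6 cut(3, 3): punch at orig (11,11); cuts so far [(10, 9), (11, 11), (13, 12)]; region rows[8,16) x cols[8,16) = 8x8
Op 7 cut(6, 2): punch at orig (14,10); cuts so far [(10, 9), (11, 11), (13, 12), (14, 10)]; region rows[8,16) x cols[8,16) = 8x8
Unfold 1 (reflect across h@8): 8 holes -> [(1, 10), (2, 12), (4, 11), (5, 9), (10, 9), (11, 11), (13, 12), (14, 10)]
Unfold 2 (reflect across v@8): 16 holes -> [(1, 5), (1, 10), (2, 3), (2, 12), (4, 4), (4, 11), (5, 6), (5, 9), (10, 6), (10, 9), (11, 4), (11, 11), (13, 3), (13, 12), (14, 5), (14, 10)]
Unfold 3 (reflect across h@16): 32 holes -> [(1, 5), (1, 10), (2, 3), (2, 12), (4, 4), (4, 11), (5, 6), (5, 9), (10, 6), (10, 9), (11, 4), (11, 11), (13, 3), (13, 12), (14, 5), (14, 10), (17, 5), (17, 10), (18, 3), (18, 12), (20, 4), (20, 11), (21, 6), (21, 9), (26, 6), (26, 9), (27, 4), (27, 11), (29, 3), (29, 12), (30, 5), (30, 10)]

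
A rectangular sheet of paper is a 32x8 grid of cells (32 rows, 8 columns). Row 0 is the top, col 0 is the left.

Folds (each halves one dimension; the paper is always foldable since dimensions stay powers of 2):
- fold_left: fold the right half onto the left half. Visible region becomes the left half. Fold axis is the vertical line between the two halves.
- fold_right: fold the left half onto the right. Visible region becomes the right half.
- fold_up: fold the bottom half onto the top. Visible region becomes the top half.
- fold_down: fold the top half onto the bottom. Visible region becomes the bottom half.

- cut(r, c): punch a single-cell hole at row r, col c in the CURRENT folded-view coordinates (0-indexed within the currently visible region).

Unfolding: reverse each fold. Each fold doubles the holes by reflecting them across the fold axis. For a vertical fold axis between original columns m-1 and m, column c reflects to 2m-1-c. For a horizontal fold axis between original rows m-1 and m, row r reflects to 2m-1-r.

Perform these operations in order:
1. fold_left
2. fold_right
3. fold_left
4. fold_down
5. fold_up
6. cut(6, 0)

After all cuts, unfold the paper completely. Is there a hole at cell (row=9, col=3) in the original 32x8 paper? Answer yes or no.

Op 1 fold_left: fold axis v@4; visible region now rows[0,32) x cols[0,4) = 32x4
Op 2 fold_right: fold axis v@2; visible region now rows[0,32) x cols[2,4) = 32x2
Op 3 fold_left: fold axis v@3; visible region now rows[0,32) x cols[2,3) = 32x1
Op 4 fold_down: fold axis h@16; visible region now rows[16,32) x cols[2,3) = 16x1
Op 5 fold_up: fold axis h@24; visible region now rows[16,24) x cols[2,3) = 8x1
Op 6 cut(6, 0): punch at orig (22,2); cuts so far [(22, 2)]; region rows[16,24) x cols[2,3) = 8x1
Unfold 1 (reflect across h@24): 2 holes -> [(22, 2), (25, 2)]
Unfold 2 (reflect across h@16): 4 holes -> [(6, 2), (9, 2), (22, 2), (25, 2)]
Unfold 3 (reflect across v@3): 8 holes -> [(6, 2), (6, 3), (9, 2), (9, 3), (22, 2), (22, 3), (25, 2), (25, 3)]
Unfold 4 (reflect across v@2): 16 holes -> [(6, 0), (6, 1), (6, 2), (6, 3), (9, 0), (9, 1), (9, 2), (9, 3), (22, 0), (22, 1), (22, 2), (22, 3), (25, 0), (25, 1), (25, 2), (25, 3)]
Unfold 5 (reflect across v@4): 32 holes -> [(6, 0), (6, 1), (6, 2), (6, 3), (6, 4), (6, 5), (6, 6), (6, 7), (9, 0), (9, 1), (9, 2), (9, 3), (9, 4), (9, 5), (9, 6), (9, 7), (22, 0), (22, 1), (22, 2), (22, 3), (22, 4), (22, 5), (22, 6), (22, 7), (25, 0), (25, 1), (25, 2), (25, 3), (25, 4), (25, 5), (25, 6), (25, 7)]
Holes: [(6, 0), (6, 1), (6, 2), (6, 3), (6, 4), (6, 5), (6, 6), (6, 7), (9, 0), (9, 1), (9, 2), (9, 3), (9, 4), (9, 5), (9, 6), (9, 7), (22, 0), (22, 1), (22, 2), (22, 3), (22, 4), (22, 5), (22, 6), (22, 7), (25, 0), (25, 1), (25, 2), (25, 3), (25, 4), (25, 5), (25, 6), (25, 7)]

Answer: yes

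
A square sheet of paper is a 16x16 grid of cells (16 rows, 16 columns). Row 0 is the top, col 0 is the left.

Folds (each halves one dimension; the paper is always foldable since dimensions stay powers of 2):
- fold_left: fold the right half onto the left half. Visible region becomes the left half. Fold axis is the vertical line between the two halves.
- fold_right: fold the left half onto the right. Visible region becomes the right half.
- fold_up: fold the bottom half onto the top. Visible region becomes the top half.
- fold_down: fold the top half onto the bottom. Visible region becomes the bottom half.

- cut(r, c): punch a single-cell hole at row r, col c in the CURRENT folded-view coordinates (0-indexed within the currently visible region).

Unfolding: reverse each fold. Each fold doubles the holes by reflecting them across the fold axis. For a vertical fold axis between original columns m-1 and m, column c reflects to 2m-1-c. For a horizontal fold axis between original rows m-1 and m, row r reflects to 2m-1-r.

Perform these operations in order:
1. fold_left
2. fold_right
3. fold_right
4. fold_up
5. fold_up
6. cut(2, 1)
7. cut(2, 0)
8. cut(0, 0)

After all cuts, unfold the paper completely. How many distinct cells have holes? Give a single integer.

Op 1 fold_left: fold axis v@8; visible region now rows[0,16) x cols[0,8) = 16x8
Op 2 fold_right: fold axis v@4; visible region now rows[0,16) x cols[4,8) = 16x4
Op 3 fold_right: fold axis v@6; visible region now rows[0,16) x cols[6,8) = 16x2
Op 4 fold_up: fold axis h@8; visible region now rows[0,8) x cols[6,8) = 8x2
Op 5 fold_up: fold axis h@4; visible region now rows[0,4) x cols[6,8) = 4x2
Op 6 cut(2, 1): punch at orig (2,7); cuts so far [(2, 7)]; region rows[0,4) x cols[6,8) = 4x2
Op 7 cut(2, 0): punch at orig (2,6); cuts so far [(2, 6), (2, 7)]; region rows[0,4) x cols[6,8) = 4x2
Op 8 cut(0, 0): punch at orig (0,6); cuts so far [(0, 6), (2, 6), (2, 7)]; region rows[0,4) x cols[6,8) = 4x2
Unfold 1 (reflect across h@4): 6 holes -> [(0, 6), (2, 6), (2, 7), (5, 6), (5, 7), (7, 6)]
Unfold 2 (reflect across h@8): 12 holes -> [(0, 6), (2, 6), (2, 7), (5, 6), (5, 7), (7, 6), (8, 6), (10, 6), (10, 7), (13, 6), (13, 7), (15, 6)]
Unfold 3 (reflect across v@6): 24 holes -> [(0, 5), (0, 6), (2, 4), (2, 5), (2, 6), (2, 7), (5, 4), (5, 5), (5, 6), (5, 7), (7, 5), (7, 6), (8, 5), (8, 6), (10, 4), (10, 5), (10, 6), (10, 7), (13, 4), (13, 5), (13, 6), (13, 7), (15, 5), (15, 6)]
Unfold 4 (reflect across v@4): 48 holes -> [(0, 1), (0, 2), (0, 5), (0, 6), (2, 0), (2, 1), (2, 2), (2, 3), (2, 4), (2, 5), (2, 6), (2, 7), (5, 0), (5, 1), (5, 2), (5, 3), (5, 4), (5, 5), (5, 6), (5, 7), (7, 1), (7, 2), (7, 5), (7, 6), (8, 1), (8, 2), (8, 5), (8, 6), (10, 0), (10, 1), (10, 2), (10, 3), (10, 4), (10, 5), (10, 6), (10, 7), (13, 0), (13, 1), (13, 2), (13, 3), (13, 4), (13, 5), (13, 6), (13, 7), (15, 1), (15, 2), (15, 5), (15, 6)]
Unfold 5 (reflect across v@8): 96 holes -> [(0, 1), (0, 2), (0, 5), (0, 6), (0, 9), (0, 10), (0, 13), (0, 14), (2, 0), (2, 1), (2, 2), (2, 3), (2, 4), (2, 5), (2, 6), (2, 7), (2, 8), (2, 9), (2, 10), (2, 11), (2, 12), (2, 13), (2, 14), (2, 15), (5, 0), (5, 1), (5, 2), (5, 3), (5, 4), (5, 5), (5, 6), (5, 7), (5, 8), (5, 9), (5, 10), (5, 11), (5, 12), (5, 13), (5, 14), (5, 15), (7, 1), (7, 2), (7, 5), (7, 6), (7, 9), (7, 10), (7, 13), (7, 14), (8, 1), (8, 2), (8, 5), (8, 6), (8, 9), (8, 10), (8, 13), (8, 14), (10, 0), (10, 1), (10, 2), (10, 3), (10, 4), (10, 5), (10, 6), (10, 7), (10, 8), (10, 9), (10, 10), (10, 11), (10, 12), (10, 13), (10, 14), (10, 15), (13, 0), (13, 1), (13, 2), (13, 3), (13, 4), (13, 5), (13, 6), (13, 7), (13, 8), (13, 9), (13, 10), (13, 11), (13, 12), (13, 13), (13, 14), (13, 15), (15, 1), (15, 2), (15, 5), (15, 6), (15, 9), (15, 10), (15, 13), (15, 14)]

Answer: 96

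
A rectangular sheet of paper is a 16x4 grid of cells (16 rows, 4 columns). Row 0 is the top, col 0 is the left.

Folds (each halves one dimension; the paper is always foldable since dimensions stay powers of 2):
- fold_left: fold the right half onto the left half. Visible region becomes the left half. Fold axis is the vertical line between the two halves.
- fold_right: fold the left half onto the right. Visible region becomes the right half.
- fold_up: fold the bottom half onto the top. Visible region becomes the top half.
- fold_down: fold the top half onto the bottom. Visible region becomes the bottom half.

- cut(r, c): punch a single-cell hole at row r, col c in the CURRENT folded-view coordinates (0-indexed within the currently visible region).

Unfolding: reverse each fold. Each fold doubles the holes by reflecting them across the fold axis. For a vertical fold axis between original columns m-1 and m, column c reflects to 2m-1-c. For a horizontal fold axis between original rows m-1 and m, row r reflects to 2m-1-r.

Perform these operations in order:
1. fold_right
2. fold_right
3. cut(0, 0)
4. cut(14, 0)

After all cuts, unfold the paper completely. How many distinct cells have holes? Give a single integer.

Answer: 8

Derivation:
Op 1 fold_right: fold axis v@2; visible region now rows[0,16) x cols[2,4) = 16x2
Op 2 fold_right: fold axis v@3; visible region now rows[0,16) x cols[3,4) = 16x1
Op 3 cut(0, 0): punch at orig (0,3); cuts so far [(0, 3)]; region rows[0,16) x cols[3,4) = 16x1
Op 4 cut(14, 0): punch at orig (14,3); cuts so far [(0, 3), (14, 3)]; region rows[0,16) x cols[3,4) = 16x1
Unfold 1 (reflect across v@3): 4 holes -> [(0, 2), (0, 3), (14, 2), (14, 3)]
Unfold 2 (reflect across v@2): 8 holes -> [(0, 0), (0, 1), (0, 2), (0, 3), (14, 0), (14, 1), (14, 2), (14, 3)]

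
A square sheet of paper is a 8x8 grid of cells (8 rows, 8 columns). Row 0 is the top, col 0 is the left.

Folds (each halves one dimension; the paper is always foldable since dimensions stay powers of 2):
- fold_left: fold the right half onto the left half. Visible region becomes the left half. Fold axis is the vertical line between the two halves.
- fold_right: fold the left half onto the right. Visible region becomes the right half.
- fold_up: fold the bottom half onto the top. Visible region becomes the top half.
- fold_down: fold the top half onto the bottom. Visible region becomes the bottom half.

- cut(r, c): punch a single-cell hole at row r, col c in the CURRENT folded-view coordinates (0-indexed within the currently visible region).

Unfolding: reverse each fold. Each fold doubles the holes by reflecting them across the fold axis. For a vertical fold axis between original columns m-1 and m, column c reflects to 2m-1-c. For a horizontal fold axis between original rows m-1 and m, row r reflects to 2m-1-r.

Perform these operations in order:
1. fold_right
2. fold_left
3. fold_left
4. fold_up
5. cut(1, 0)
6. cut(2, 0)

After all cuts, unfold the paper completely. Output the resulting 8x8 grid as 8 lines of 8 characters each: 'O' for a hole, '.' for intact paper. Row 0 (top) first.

Op 1 fold_right: fold axis v@4; visible region now rows[0,8) x cols[4,8) = 8x4
Op 2 fold_left: fold axis v@6; visible region now rows[0,8) x cols[4,6) = 8x2
Op 3 fold_left: fold axis v@5; visible region now rows[0,8) x cols[4,5) = 8x1
Op 4 fold_up: fold axis h@4; visible region now rows[0,4) x cols[4,5) = 4x1
Op 5 cut(1, 0): punch at orig (1,4); cuts so far [(1, 4)]; region rows[0,4) x cols[4,5) = 4x1
Op 6 cut(2, 0): punch at orig (2,4); cuts so far [(1, 4), (2, 4)]; region rows[0,4) x cols[4,5) = 4x1
Unfold 1 (reflect across h@4): 4 holes -> [(1, 4), (2, 4), (5, 4), (6, 4)]
Unfold 2 (reflect across v@5): 8 holes -> [(1, 4), (1, 5), (2, 4), (2, 5), (5, 4), (5, 5), (6, 4), (6, 5)]
Unfold 3 (reflect across v@6): 16 holes -> [(1, 4), (1, 5), (1, 6), (1, 7), (2, 4), (2, 5), (2, 6), (2, 7), (5, 4), (5, 5), (5, 6), (5, 7), (6, 4), (6, 5), (6, 6), (6, 7)]
Unfold 4 (reflect across v@4): 32 holes -> [(1, 0), (1, 1), (1, 2), (1, 3), (1, 4), (1, 5), (1, 6), (1, 7), (2, 0), (2, 1), (2, 2), (2, 3), (2, 4), (2, 5), (2, 6), (2, 7), (5, 0), (5, 1), (5, 2), (5, 3), (5, 4), (5, 5), (5, 6), (5, 7), (6, 0), (6, 1), (6, 2), (6, 3), (6, 4), (6, 5), (6, 6), (6, 7)]

Answer: ........
OOOOOOOO
OOOOOOOO
........
........
OOOOOOOO
OOOOOOOO
........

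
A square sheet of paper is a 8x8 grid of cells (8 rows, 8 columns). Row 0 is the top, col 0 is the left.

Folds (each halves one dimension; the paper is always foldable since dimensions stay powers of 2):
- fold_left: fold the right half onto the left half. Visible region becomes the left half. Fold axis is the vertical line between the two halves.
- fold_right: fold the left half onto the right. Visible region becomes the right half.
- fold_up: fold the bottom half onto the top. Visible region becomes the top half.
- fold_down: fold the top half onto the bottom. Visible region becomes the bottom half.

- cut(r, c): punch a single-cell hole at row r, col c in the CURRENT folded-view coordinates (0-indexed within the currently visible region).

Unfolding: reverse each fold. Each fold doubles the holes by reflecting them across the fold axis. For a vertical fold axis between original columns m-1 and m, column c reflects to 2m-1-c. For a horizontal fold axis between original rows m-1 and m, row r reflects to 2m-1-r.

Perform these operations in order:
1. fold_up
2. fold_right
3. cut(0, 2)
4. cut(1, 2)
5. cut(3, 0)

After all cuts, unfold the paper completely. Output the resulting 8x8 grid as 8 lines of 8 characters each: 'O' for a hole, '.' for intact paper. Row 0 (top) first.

Answer: .O....O.
.O....O.
........
...OO...
...OO...
........
.O....O.
.O....O.

Derivation:
Op 1 fold_up: fold axis h@4; visible region now rows[0,4) x cols[0,8) = 4x8
Op 2 fold_right: fold axis v@4; visible region now rows[0,4) x cols[4,8) = 4x4
Op 3 cut(0, 2): punch at orig (0,6); cuts so far [(0, 6)]; region rows[0,4) x cols[4,8) = 4x4
Op 4 cut(1, 2): punch at orig (1,6); cuts so far [(0, 6), (1, 6)]; region rows[0,4) x cols[4,8) = 4x4
Op 5 cut(3, 0): punch at orig (3,4); cuts so far [(0, 6), (1, 6), (3, 4)]; region rows[0,4) x cols[4,8) = 4x4
Unfold 1 (reflect across v@4): 6 holes -> [(0, 1), (0, 6), (1, 1), (1, 6), (3, 3), (3, 4)]
Unfold 2 (reflect across h@4): 12 holes -> [(0, 1), (0, 6), (1, 1), (1, 6), (3, 3), (3, 4), (4, 3), (4, 4), (6, 1), (6, 6), (7, 1), (7, 6)]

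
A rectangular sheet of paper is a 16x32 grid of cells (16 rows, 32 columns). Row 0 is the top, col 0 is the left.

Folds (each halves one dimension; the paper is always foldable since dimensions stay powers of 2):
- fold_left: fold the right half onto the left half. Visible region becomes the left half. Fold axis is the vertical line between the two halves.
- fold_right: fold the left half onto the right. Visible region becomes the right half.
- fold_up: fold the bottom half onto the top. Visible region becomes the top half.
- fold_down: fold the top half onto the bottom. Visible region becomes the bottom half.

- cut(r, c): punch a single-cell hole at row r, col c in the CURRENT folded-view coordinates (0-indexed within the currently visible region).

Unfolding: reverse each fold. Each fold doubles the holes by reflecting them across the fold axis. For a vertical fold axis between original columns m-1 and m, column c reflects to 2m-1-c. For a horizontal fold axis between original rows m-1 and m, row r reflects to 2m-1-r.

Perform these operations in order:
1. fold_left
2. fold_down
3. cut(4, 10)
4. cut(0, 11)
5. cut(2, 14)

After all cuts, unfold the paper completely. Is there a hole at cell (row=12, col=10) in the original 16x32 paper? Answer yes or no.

Answer: yes

Derivation:
Op 1 fold_left: fold axis v@16; visible region now rows[0,16) x cols[0,16) = 16x16
Op 2 fold_down: fold axis h@8; visible region now rows[8,16) x cols[0,16) = 8x16
Op 3 cut(4, 10): punch at orig (12,10); cuts so far [(12, 10)]; region rows[8,16) x cols[0,16) = 8x16
Op 4 cut(0, 11): punch at orig (8,11); cuts so far [(8, 11), (12, 10)]; region rows[8,16) x cols[0,16) = 8x16
Op 5 cut(2, 14): punch at orig (10,14); cuts so far [(8, 11), (10, 14), (12, 10)]; region rows[8,16) x cols[0,16) = 8x16
Unfold 1 (reflect across h@8): 6 holes -> [(3, 10), (5, 14), (7, 11), (8, 11), (10, 14), (12, 10)]
Unfold 2 (reflect across v@16): 12 holes -> [(3, 10), (3, 21), (5, 14), (5, 17), (7, 11), (7, 20), (8, 11), (8, 20), (10, 14), (10, 17), (12, 10), (12, 21)]
Holes: [(3, 10), (3, 21), (5, 14), (5, 17), (7, 11), (7, 20), (8, 11), (8, 20), (10, 14), (10, 17), (12, 10), (12, 21)]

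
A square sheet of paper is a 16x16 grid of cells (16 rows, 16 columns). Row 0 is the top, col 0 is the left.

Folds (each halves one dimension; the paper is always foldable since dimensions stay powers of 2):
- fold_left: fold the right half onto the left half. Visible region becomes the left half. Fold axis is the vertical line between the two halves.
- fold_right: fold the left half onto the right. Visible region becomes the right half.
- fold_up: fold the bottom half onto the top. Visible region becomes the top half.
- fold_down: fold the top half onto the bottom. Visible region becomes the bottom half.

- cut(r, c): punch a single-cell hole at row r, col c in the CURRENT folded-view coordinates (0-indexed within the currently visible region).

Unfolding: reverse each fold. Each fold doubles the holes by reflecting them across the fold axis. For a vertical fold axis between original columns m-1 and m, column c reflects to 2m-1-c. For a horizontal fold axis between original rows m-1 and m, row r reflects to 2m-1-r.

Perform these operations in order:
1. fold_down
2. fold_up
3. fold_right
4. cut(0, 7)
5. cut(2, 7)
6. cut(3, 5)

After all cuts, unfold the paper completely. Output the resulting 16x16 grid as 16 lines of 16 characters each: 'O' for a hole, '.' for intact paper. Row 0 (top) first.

Op 1 fold_down: fold axis h@8; visible region now rows[8,16) x cols[0,16) = 8x16
Op 2 fold_up: fold axis h@12; visible region now rows[8,12) x cols[0,16) = 4x16
Op 3 fold_right: fold axis v@8; visible region now rows[8,12) x cols[8,16) = 4x8
Op 4 cut(0, 7): punch at orig (8,15); cuts so far [(8, 15)]; region rows[8,12) x cols[8,16) = 4x8
Op 5 cut(2, 7): punch at orig (10,15); cuts so far [(8, 15), (10, 15)]; region rows[8,12) x cols[8,16) = 4x8
Op 6 cut(3, 5): punch at orig (11,13); cuts so far [(8, 15), (10, 15), (11, 13)]; region rows[8,12) x cols[8,16) = 4x8
Unfold 1 (reflect across v@8): 6 holes -> [(8, 0), (8, 15), (10, 0), (10, 15), (11, 2), (11, 13)]
Unfold 2 (reflect across h@12): 12 holes -> [(8, 0), (8, 15), (10, 0), (10, 15), (11, 2), (11, 13), (12, 2), (12, 13), (13, 0), (13, 15), (15, 0), (15, 15)]
Unfold 3 (reflect across h@8): 24 holes -> [(0, 0), (0, 15), (2, 0), (2, 15), (3, 2), (3, 13), (4, 2), (4, 13), (5, 0), (5, 15), (7, 0), (7, 15), (8, 0), (8, 15), (10, 0), (10, 15), (11, 2), (11, 13), (12, 2), (12, 13), (13, 0), (13, 15), (15, 0), (15, 15)]

Answer: O..............O
................
O..............O
..O..........O..
..O..........O..
O..............O
................
O..............O
O..............O
................
O..............O
..O..........O..
..O..........O..
O..............O
................
O..............O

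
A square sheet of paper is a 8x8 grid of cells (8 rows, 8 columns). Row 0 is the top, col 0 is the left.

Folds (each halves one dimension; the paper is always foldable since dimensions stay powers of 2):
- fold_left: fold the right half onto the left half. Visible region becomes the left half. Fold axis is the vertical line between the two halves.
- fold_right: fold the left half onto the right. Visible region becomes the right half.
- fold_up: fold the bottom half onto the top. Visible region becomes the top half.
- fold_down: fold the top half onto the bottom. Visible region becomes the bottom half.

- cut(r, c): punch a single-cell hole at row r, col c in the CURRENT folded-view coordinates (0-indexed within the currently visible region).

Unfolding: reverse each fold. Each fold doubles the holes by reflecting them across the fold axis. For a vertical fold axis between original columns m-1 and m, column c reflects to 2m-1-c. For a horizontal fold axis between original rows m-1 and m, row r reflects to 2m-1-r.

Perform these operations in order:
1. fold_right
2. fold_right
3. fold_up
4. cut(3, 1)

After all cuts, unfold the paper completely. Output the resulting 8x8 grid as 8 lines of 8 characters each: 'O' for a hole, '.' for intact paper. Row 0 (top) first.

Answer: ........
........
........
O..OO..O
O..OO..O
........
........
........

Derivation:
Op 1 fold_right: fold axis v@4; visible region now rows[0,8) x cols[4,8) = 8x4
Op 2 fold_right: fold axis v@6; visible region now rows[0,8) x cols[6,8) = 8x2
Op 3 fold_up: fold axis h@4; visible region now rows[0,4) x cols[6,8) = 4x2
Op 4 cut(3, 1): punch at orig (3,7); cuts so far [(3, 7)]; region rows[0,4) x cols[6,8) = 4x2
Unfold 1 (reflect across h@4): 2 holes -> [(3, 7), (4, 7)]
Unfold 2 (reflect across v@6): 4 holes -> [(3, 4), (3, 7), (4, 4), (4, 7)]
Unfold 3 (reflect across v@4): 8 holes -> [(3, 0), (3, 3), (3, 4), (3, 7), (4, 0), (4, 3), (4, 4), (4, 7)]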